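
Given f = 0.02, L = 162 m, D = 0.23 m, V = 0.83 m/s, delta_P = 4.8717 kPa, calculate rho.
Formula: \Delta P = f \frac{L}{D} \frac{\rho V^2}{2}
Substituting knowns: 4.8717 = 0.02·(162/0.23)·0.5·rho·0.83²/1000
Solving for rho: rho = (4.8717·1000)/(0.02·(162/0.23)·0.5·0.83²) = 1004 kg/m³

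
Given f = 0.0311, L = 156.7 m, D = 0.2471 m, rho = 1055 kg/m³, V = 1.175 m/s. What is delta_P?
Formula: \Delta P = f \frac{L}{D} \frac{\rho V^2}{2}
delta_P = 0.0311·(156.7/0.2471)·0.5·1055·1.175²/1000 = 14.36 kPa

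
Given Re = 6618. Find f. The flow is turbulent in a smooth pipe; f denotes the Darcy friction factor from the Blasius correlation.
Formula: f = \frac{0.316}{Re^{0.25}}
f = 0.316/6618^0.25 = 0.03504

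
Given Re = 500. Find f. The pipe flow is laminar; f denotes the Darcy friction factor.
Formula: f = \frac{64}{Re}
f = 64/500 = 0.128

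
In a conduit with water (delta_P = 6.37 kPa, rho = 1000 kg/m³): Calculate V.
Formula: V = \sqrt{\frac{2 \Delta P}{\rho}}
V = √(2·(6.37·1000)/1000) = 3.569 m/s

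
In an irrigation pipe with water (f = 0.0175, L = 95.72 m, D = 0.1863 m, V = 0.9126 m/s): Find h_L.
Formula: h_L = f \frac{L}{D} \frac{V^2}{2g}
h_L = 0.0175·(95.72/0.1863)·0.9126²/(2·9.81) = 0.3817 m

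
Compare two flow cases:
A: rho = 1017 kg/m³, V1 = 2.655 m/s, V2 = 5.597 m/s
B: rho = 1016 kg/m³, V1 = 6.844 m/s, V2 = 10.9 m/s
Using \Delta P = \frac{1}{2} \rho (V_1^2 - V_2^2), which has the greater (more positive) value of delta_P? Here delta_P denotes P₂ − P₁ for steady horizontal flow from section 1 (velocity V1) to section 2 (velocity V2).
delta_P(A) = -12.35 kPa, delta_P(B) = -36.56 kPa. Answer: A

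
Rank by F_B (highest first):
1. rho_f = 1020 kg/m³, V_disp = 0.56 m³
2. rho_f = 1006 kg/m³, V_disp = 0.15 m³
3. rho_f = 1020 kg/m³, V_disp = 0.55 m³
Case 1: F_B = 5603 N
Case 2: F_B = 1480 N
Case 3: F_B = 5503 N
Ranking (highest first): 1, 3, 2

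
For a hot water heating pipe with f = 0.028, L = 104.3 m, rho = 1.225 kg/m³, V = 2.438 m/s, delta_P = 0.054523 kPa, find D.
Formula: \Delta P = f \frac{L}{D} \frac{\rho V^2}{2}
Substituting knowns: 0.054523 = 0.028·(104.3/D)·0.5·1.225·2.438²/1000
Solving for D: D = 0.028·104.3·0.5·1.225·2.438²/(0.054523·1000) = 0.195 m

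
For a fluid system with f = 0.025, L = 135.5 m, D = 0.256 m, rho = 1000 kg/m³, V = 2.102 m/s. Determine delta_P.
Formula: \Delta P = f \frac{L}{D} \frac{\rho V^2}{2}
delta_P = 0.025·(135.5/0.256)·0.5·1000·2.102²/1000 = 29.23 kPa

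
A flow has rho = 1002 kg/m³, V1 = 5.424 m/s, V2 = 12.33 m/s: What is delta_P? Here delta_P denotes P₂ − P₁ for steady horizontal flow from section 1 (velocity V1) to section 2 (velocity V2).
Formula: \Delta P = \frac{1}{2} \rho (V_1^2 - V_2^2)
delta_P = 0.5·1002·(5.424² − 12.33²)/1000 = -61.43 kPa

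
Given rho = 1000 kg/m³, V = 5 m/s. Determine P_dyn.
Formula: P_{dyn} = \frac{1}{2} \rho V^2
P_dyn = 0.5·1000·5²/1000 = 12.5 kPa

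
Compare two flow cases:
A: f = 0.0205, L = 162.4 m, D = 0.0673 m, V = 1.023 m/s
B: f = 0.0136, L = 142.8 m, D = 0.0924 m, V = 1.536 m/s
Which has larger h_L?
h_L(A) = 2.639 m, h_L(B) = 2.527 m. Answer: A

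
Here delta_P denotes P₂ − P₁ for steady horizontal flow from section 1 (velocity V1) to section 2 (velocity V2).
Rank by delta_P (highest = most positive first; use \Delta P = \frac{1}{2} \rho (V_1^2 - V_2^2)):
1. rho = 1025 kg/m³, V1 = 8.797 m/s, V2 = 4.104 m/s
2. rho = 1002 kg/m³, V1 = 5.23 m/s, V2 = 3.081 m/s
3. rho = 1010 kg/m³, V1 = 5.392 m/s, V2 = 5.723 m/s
Case 1: delta_P = 31.03 kPa
Case 2: delta_P = 8.948 kPa
Case 3: delta_P = -1.858 kPa
Ranking (highest first): 1, 2, 3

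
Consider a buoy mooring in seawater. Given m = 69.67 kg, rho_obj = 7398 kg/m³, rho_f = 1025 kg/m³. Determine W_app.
Formula: W_{app} = mg\left(1 - \frac{\rho_f}{\rho_{obj}}\right)
W_app = 69.67·9.81·(1 − 1025/7398) = 588.8 N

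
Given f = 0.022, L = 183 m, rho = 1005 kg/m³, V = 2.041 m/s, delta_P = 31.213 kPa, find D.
Formula: \Delta P = f \frac{L}{D} \frac{\rho V^2}{2}
Substituting knowns: 31.213 = 0.022·(183/D)·0.5·1005·2.041²/1000
Solving for D: D = 0.022·183·0.5·1005·2.041²/(31.213·1000) = 0.27 m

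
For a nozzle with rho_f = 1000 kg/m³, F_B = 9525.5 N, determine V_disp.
Formula: F_B = \rho_f g V_{disp}
Substituting knowns: 9525.5 = 1000·9.81·V_disp
Solving for V_disp: V_disp = 9525.5/(1000·9.81) = 0.971 m³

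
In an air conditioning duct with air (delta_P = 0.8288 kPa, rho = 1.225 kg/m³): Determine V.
Formula: V = \sqrt{\frac{2 \Delta P}{\rho}}
V = √(2·(0.8288·1000)/1.225) = 36.79 m/s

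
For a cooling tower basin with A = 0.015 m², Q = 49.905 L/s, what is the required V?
Formula: Q = A V
Substituting knowns: 49.905 = 0.015·V·1000
Solving for V: V = (49.905/1000)/0.015 = 3.327 m/s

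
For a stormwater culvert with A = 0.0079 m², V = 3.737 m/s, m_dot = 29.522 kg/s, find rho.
Formula: \dot{m} = \rho A V
Substituting knowns: 29.522 = rho·0.0079·3.737
Solving for rho: rho = 29.522/(0.0079·3.737) = 1000 kg/m³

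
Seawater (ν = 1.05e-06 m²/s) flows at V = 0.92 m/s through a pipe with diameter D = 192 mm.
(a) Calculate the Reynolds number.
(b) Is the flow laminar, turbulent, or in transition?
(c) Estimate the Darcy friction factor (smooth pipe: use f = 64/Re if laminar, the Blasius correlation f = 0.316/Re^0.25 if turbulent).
(a) Re = V·D/ν = 0.92·0.192/1.05e-06 = 168230
(b) Flow regime: turbulent (Re > 4000)
(c) Friction factor: f = 0.316/Re^0.25 = 0.316/168230^0.25 = 0.0156 (Blasius is strictly valid for Re ≲ 1e5; used here as the smooth-pipe estimate the problem specifies)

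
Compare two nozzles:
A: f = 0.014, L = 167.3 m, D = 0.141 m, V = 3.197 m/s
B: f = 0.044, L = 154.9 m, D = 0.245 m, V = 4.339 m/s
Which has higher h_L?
h_L(A) = 8.653 m, h_L(B) = 26.69 m. Answer: B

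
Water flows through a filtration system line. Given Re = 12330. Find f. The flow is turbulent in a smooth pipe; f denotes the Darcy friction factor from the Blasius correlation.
Formula: f = \frac{0.316}{Re^{0.25}}
f = 0.316/12330^0.25 = 0.02999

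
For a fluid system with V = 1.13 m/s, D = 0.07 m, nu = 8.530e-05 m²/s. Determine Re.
Formula: Re = \frac{V D}{\nu}
Re = 1.13·0.07/8.530e-05 = 927.3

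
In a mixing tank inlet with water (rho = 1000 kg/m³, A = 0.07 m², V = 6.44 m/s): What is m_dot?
Formula: \dot{m} = \rho A V
m_dot = 1000·0.07·6.44 = 450.8 kg/s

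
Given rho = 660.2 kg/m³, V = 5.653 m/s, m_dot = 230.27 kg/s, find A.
Formula: \dot{m} = \rho A V
Substituting knowns: 230.27 = 660.2·A·5.653
Solving for A: A = 230.27/(660.2·5.653) = 0.0617 m²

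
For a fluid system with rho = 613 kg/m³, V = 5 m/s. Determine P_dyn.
Formula: P_{dyn} = \frac{1}{2} \rho V^2
P_dyn = 0.5·613·5²/1000 = 7.662 kPa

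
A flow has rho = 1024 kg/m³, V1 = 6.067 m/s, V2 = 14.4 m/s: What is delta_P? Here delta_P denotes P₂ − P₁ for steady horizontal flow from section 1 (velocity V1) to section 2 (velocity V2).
Formula: \Delta P = \frac{1}{2} \rho (V_1^2 - V_2^2)
delta_P = 0.5·1024·(6.067² − 14.4²)/1000 = -87.32 kPa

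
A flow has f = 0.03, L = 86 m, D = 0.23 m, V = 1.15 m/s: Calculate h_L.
Formula: h_L = f \frac{L}{D} \frac{V^2}{2g}
h_L = 0.03·(86/0.23)·1.15²/(2·9.81) = 0.7561 m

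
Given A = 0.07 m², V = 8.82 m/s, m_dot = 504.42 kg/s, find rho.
Formula: \dot{m} = \rho A V
Substituting knowns: 504.42 = rho·0.07·8.82
Solving for rho: rho = 504.42/(0.07·8.82) = 817 kg/m³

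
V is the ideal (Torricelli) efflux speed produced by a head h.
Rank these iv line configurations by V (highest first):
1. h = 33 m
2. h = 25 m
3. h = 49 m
Case 1: V = 25.45 m/s
Case 2: V = 22.15 m/s
Case 3: V = 31.01 m/s
Ranking (highest first): 3, 1, 2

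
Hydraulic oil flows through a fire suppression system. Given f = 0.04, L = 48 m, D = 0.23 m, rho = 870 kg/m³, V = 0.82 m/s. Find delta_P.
Formula: \Delta P = f \frac{L}{D} \frac{\rho V^2}{2}
delta_P = 0.04·(48/0.23)·0.5·870·0.82²/1000 = 2.442 kPa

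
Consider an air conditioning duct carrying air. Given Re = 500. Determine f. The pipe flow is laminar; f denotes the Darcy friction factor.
Formula: f = \frac{64}{Re}
f = 64/500 = 0.128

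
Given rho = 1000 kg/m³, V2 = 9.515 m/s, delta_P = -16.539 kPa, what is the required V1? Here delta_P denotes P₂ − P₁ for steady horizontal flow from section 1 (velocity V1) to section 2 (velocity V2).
Formula: \Delta P = \frac{1}{2} \rho (V_1^2 - V_2^2)
Substituting knowns: -16.539 = 0.5·1000·(V1² − 9.515²)/1000
Solving for V1: V1 = √(9.515² + 2·(-16.539·1000)/1000) = 7.58 m/s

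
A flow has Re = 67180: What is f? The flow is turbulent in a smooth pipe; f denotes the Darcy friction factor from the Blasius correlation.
Formula: f = \frac{0.316}{Re^{0.25}}
f = 0.316/67180^0.25 = 0.01963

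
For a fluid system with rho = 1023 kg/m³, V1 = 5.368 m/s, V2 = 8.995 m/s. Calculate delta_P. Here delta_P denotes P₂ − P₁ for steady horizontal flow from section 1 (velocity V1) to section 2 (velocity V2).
Formula: \Delta P = \frac{1}{2} \rho (V_1^2 - V_2^2)
delta_P = 0.5·1023·(5.368² − 8.995²)/1000 = -26.65 kPa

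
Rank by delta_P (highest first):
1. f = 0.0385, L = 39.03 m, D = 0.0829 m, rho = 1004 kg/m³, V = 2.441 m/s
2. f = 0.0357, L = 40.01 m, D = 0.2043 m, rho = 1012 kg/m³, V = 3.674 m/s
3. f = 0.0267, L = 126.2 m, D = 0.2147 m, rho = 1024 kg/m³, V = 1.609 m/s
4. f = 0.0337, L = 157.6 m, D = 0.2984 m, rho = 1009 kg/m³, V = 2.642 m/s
Case 1: delta_P = 54.22 kPa
Case 2: delta_P = 47.75 kPa
Case 3: delta_P = 20.8 kPa
Case 4: delta_P = 62.68 kPa
Ranking (highest first): 4, 1, 2, 3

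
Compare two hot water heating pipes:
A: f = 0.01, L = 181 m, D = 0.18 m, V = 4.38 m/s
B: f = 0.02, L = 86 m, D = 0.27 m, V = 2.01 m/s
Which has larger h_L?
h_L(A) = 9.832 m, h_L(B) = 1.312 m. Answer: A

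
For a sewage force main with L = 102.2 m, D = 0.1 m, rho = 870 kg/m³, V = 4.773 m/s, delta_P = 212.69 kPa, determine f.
Formula: \Delta P = f \frac{L}{D} \frac{\rho V^2}{2}
Substituting knowns: 212.69 = f·(102.2/0.1)·0.5·870·4.773²/1000
Solving for f: f = (212.69·1000)/((102.2/0.1)·0.5·870·4.773²) = 0.021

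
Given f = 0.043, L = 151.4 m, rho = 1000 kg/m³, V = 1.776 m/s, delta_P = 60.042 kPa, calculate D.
Formula: \Delta P = f \frac{L}{D} \frac{\rho V^2}{2}
Substituting knowns: 60.042 = 0.043·(151.4/D)·0.5·1000·1.776²/1000
Solving for D: D = 0.043·151.4·0.5·1000·1.776²/(60.042·1000) = 0.171 m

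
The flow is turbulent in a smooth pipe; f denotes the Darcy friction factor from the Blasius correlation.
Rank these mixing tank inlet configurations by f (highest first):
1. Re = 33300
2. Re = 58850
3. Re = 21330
Case 1: f = 0.02339
Case 2: f = 0.02029
Case 3: f = 0.02615
Ranking (highest first): 3, 1, 2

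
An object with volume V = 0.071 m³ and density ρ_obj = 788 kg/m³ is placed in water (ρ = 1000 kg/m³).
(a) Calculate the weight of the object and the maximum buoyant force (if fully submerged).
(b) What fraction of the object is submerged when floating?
(a) W=rho_obj*g*V=788*9.81*0.071=548.8 N; F_B(max)=rho*g*V=1000*9.81*0.071=696.5 N
(b) Floating fraction=rho_obj/rho=788/1000=0.788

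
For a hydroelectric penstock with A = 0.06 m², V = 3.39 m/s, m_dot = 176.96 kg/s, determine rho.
Formula: \dot{m} = \rho A V
Substituting knowns: 176.96 = rho·0.06·3.39
Solving for rho: rho = 176.96/(0.06·3.39) = 870 kg/m³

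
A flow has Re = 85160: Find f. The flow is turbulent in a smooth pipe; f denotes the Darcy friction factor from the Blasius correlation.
Formula: f = \frac{0.316}{Re^{0.25}}
f = 0.316/85160^0.25 = 0.0185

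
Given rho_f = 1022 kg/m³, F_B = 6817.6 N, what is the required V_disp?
Formula: F_B = \rho_f g V_{disp}
Substituting knowns: 6817.6 = 1022·9.81·V_disp
Solving for V_disp: V_disp = 6817.6/(1022·9.81) = 0.68 m³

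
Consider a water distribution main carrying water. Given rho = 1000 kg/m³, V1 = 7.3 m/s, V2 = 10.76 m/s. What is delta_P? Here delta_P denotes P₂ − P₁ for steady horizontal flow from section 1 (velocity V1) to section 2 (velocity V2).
Formula: \Delta P = \frac{1}{2} \rho (V_1^2 - V_2^2)
delta_P = 0.5·1000·(7.3² − 10.76²)/1000 = -31.24 kPa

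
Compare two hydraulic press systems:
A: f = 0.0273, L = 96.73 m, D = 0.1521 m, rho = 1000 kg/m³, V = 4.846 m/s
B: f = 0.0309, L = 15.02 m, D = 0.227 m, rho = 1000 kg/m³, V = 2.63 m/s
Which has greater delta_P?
delta_P(A) = 203.9 kPa, delta_P(B) = 7.071 kPa. Answer: A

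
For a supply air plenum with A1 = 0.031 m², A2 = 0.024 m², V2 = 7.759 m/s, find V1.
Formula: V_2 = \frac{A_1 V_1}{A_2}
Substituting knowns: 7.759 = 0.031·V1/0.024
Solving for V1: V1 = 7.759·0.024/0.031 = 6.007 m/s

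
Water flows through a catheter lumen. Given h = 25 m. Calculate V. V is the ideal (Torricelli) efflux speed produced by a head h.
Formula: V = \sqrt{2 g h}
V = √(2·9.81·25) = 22.15 m/s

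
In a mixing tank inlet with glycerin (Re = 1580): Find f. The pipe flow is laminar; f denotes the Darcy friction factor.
Formula: f = \frac{64}{Re}
f = 64/1580 = 0.04051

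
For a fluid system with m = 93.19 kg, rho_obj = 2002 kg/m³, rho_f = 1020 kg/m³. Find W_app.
Formula: W_{app} = mg\left(1 - \frac{\rho_f}{\rho_{obj}}\right)
W_app = 93.19·9.81·(1 − 1020/2002) = 448.4 N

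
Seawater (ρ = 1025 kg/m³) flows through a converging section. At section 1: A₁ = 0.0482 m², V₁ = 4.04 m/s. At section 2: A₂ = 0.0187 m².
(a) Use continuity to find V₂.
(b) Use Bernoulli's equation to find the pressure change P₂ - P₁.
(a) Continuity: A₁V₁=A₂V₂ -> V₂=A₁V₁/A₂=0.0482*4.04/0.0187=10.41 m/s
(b) Bernoulli: P₂-P₁=0.5*rho*(V₁^2-V₂^2)/1000=0.5*1025*(4.04^2-10.41^2)/1000=-47.17 kPa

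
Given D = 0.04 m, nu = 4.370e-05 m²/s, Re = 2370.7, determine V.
Formula: Re = \frac{V D}{\nu}
Substituting knowns: 2370.7 = V·0.04/4.370e-05
Solving for V: V = 2370.7·4.370e-05/0.04 = 2.59 m/s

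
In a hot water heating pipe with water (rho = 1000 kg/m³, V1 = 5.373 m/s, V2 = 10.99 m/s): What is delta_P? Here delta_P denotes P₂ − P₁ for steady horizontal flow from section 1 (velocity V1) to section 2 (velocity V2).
Formula: \Delta P = \frac{1}{2} \rho (V_1^2 - V_2^2)
delta_P = 0.5·1000·(5.373² − 10.99²)/1000 = -45.96 kPa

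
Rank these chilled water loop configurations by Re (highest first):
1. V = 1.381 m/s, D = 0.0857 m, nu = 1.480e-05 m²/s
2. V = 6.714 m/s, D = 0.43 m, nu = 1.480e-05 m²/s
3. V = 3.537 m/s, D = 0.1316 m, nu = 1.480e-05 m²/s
Case 1: Re = 7997
Case 2: Re = 195069
Case 3: Re = 31451
Ranking (highest first): 2, 3, 1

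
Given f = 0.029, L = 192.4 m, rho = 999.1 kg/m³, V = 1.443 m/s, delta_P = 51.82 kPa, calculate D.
Formula: \Delta P = f \frac{L}{D} \frac{\rho V^2}{2}
Substituting knowns: 51.82 = 0.029·(192.4/D)·0.5·999.1·1.443²/1000
Solving for D: D = 0.029·192.4·0.5·999.1·1.443²/(51.82·1000) = 0.112 m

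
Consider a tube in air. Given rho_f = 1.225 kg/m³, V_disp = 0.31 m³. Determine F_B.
Formula: F_B = \rho_f g V_{disp}
F_B = 1.225·9.81·0.31 = 3.725 N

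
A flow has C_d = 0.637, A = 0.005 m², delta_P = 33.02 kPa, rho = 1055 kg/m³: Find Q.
Formula: Q = C_d A \sqrt{\frac{2 \Delta P}{\rho}}
Q = 0.637·0.005·√(2·(33.02·1000)/1055)·1000 = 25.2 L/s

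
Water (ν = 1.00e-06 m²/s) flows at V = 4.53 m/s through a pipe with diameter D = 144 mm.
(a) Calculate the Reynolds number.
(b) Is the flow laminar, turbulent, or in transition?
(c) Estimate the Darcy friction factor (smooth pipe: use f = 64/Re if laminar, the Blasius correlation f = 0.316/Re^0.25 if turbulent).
(a) Re = V·D/ν = 4.53·0.144/1.00e-06 = 652320
(b) Flow regime: turbulent (Re > 4000)
(c) Friction factor: f = 0.316/Re^0.25 = 0.316/652320^0.25 = 0.01112 (Blasius is strictly valid for Re ≲ 1e5; used here as the smooth-pipe estimate the problem specifies)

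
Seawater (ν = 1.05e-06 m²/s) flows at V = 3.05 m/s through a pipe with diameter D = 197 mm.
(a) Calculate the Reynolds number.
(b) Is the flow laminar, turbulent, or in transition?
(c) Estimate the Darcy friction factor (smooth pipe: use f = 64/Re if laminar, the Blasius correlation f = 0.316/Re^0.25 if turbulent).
(a) Re = V·D/ν = 3.05·0.197/1.05e-06 = 572240
(b) Flow regime: turbulent (Re > 4000)
(c) Friction factor: f = 0.316/Re^0.25 = 0.316/572240^0.25 = 0.01149 (Blasius is strictly valid for Re ≲ 1e5; used here as the smooth-pipe estimate the problem specifies)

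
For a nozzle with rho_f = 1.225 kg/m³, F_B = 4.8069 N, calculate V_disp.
Formula: F_B = \rho_f g V_{disp}
Substituting knowns: 4.8069 = 1.225·9.81·V_disp
Solving for V_disp: V_disp = 4.8069/(1.225·9.81) = 0.4 m³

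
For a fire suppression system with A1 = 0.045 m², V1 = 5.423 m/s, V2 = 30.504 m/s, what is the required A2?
Formula: V_2 = \frac{A_1 V_1}{A_2}
Substituting knowns: 30.504 = 0.045·5.423/A2
Solving for A2: A2 = 0.045·5.423/30.504 = 0.008 m²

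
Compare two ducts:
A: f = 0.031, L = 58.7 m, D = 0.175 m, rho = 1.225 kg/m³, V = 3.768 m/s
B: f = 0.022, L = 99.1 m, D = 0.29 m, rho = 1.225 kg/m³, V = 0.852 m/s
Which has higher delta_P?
delta_P(A) = 0.09043 kPa, delta_P(B) = 0.003343 kPa. Answer: A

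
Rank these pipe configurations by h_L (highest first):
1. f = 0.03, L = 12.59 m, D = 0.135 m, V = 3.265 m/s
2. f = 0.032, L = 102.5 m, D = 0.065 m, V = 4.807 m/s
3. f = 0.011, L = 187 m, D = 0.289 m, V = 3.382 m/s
Case 1: h_L = 1.52 m
Case 2: h_L = 59.43 m
Case 3: h_L = 4.149 m
Ranking (highest first): 2, 3, 1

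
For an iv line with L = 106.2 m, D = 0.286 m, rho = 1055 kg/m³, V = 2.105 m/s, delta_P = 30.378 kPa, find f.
Formula: \Delta P = f \frac{L}{D} \frac{\rho V^2}{2}
Substituting knowns: 30.378 = f·(106.2/0.286)·0.5·1055·2.105²/1000
Solving for f: f = (30.378·1000)/((106.2/0.286)·0.5·1055·2.105²) = 0.035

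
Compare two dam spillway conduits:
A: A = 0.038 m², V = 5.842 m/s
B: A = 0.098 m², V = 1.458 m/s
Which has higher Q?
Q(A) = 222 L/s, Q(B) = 142.9 L/s. Answer: A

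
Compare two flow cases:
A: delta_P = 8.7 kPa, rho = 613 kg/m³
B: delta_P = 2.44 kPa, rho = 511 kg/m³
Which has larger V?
V(A) = 5.328 m/s, V(B) = 3.09 m/s. Answer: A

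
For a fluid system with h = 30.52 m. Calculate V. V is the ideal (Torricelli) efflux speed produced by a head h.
Formula: V = \sqrt{2 g h}
V = √(2·9.81·30.52) = 24.47 m/s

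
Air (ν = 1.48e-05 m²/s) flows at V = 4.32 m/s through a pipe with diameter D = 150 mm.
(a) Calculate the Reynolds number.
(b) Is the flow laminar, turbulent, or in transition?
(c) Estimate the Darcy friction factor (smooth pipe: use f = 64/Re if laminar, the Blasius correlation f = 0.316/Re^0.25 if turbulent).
(a) Re = V·D/ν = 4.32·0.15/1.48e-05 = 43784
(b) Flow regime: turbulent (Re > 4000)
(c) Friction factor: f = 0.316/Re^0.25 = 0.316/43784^0.25 = 0.02185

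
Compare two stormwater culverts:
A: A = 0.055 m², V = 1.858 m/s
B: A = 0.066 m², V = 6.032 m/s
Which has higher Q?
Q(A) = 102.2 L/s, Q(B) = 398.1 L/s. Answer: B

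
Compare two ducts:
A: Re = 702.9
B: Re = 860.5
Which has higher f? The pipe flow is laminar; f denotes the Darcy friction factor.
f(A) = 0.09105, f(B) = 0.07438. Answer: A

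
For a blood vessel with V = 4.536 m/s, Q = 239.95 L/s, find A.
Formula: Q = A V
Substituting knowns: 239.95 = A·4.536·1000
Solving for A: A = (239.95/1000)/4.536 = 0.0529 m²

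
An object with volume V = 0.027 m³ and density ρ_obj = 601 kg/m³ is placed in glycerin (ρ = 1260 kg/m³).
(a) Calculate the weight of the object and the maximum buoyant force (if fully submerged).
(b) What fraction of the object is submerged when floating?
(a) W=rho_obj*g*V=601*9.81*0.027=159.2 N; F_B(max)=rho*g*V=1260*9.81*0.027=333.7 N
(b) Floating fraction=rho_obj/rho=601/1260=0.477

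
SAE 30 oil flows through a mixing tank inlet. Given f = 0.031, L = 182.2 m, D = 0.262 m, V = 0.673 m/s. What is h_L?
Formula: h_L = f \frac{L}{D} \frac{V^2}{2g}
h_L = 0.031·(182.2/0.262)·0.673²/(2·9.81) = 0.4977 m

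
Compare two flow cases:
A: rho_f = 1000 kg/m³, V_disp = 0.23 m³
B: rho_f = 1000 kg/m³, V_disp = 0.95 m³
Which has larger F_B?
F_B(A) = 2256 N, F_B(B) = 9320 N. Answer: B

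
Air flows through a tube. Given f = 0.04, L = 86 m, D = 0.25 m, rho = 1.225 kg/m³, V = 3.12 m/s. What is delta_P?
Formula: \Delta P = f \frac{L}{D} \frac{\rho V^2}{2}
delta_P = 0.04·(86/0.25)·0.5·1.225·3.12²/1000 = 0.08204 kPa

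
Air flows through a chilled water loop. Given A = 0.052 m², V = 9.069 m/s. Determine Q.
Formula: Q = A V
Q = 0.052·9.069·1000 = 471.6 L/s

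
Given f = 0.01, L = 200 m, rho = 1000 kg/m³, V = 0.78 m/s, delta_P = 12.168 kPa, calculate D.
Formula: \Delta P = f \frac{L}{D} \frac{\rho V^2}{2}
Substituting knowns: 12.168 = 0.01·(200/D)·0.5·1000·0.78²/1000
Solving for D: D = 0.01·200·0.5·1000·0.78²/(12.168·1000) = 0.05 m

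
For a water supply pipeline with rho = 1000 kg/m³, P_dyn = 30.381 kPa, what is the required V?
Formula: P_{dyn} = \frac{1}{2} \rho V^2
Substituting knowns: 30.381 = 0.5·1000·V²/1000
Solving for V: V = √(2·(30.381·1000)/1000) = 7.795 m/s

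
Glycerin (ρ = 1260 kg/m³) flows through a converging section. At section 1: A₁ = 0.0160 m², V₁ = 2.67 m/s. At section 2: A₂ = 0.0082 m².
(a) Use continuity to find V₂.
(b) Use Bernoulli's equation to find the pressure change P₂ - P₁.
(a) Continuity: A₁V₁=A₂V₂ -> V₂=A₁V₁/A₂=0.0160*2.67/0.0082=5.21 m/s
(b) Bernoulli: P₂-P₁=0.5*rho*(V₁^2-V₂^2)/1000=0.5*1260*(2.67^2-5.21^2)/1000=-12.61 kPa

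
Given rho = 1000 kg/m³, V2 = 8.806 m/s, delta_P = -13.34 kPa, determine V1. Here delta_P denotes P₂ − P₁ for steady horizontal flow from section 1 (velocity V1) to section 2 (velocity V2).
Formula: \Delta P = \frac{1}{2} \rho (V_1^2 - V_2^2)
Substituting knowns: -13.34 = 0.5·1000·(V1² − 8.806²)/1000
Solving for V1: V1 = √(8.806² + 2·(-13.34·1000)/1000) = 7.132 m/s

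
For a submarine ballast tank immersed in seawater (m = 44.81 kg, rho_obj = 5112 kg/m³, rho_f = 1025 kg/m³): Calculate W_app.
Formula: W_{app} = mg\left(1 - \frac{\rho_f}{\rho_{obj}}\right)
W_app = 44.81·9.81·(1 − 1025/5112) = 351.4 N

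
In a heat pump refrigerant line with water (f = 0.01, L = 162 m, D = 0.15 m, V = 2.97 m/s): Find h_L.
Formula: h_L = f \frac{L}{D} \frac{V^2}{2g}
h_L = 0.01·(162/0.15)·2.97²/(2·9.81) = 4.856 m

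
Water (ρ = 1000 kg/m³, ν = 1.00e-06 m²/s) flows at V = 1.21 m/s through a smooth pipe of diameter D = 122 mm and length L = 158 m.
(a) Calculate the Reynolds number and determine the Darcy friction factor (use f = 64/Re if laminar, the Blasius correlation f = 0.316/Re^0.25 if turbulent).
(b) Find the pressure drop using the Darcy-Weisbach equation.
(a) Re = V·D/ν = 1.21·0.122/1.00e-06 = 147620 → turbulent (Re > 4000); f = 0.316/Re^0.25 = 0.316/147620^0.25 = 0.016121 (Blasius is strictly valid for Re ≲ 1e5; used here as the smooth-pipe estimate the problem specifies)
(b) Darcy-Weisbach: ΔP = f·(L/D)·½ρV²/1000 = 0.016121·(158/0.122)·½·1000·1.21²/1000 = 15.28 kPa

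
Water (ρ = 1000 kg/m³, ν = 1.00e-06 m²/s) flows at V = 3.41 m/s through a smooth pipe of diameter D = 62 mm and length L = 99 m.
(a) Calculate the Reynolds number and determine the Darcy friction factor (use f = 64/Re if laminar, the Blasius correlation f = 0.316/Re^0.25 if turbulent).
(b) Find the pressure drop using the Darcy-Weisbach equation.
(a) Re = V·D/ν = 3.41·0.062/1.00e-06 = 211420 → turbulent (Re > 4000); f = 0.316/Re^0.25 = 0.316/211420^0.25 = 0.014737 (Blasius is strictly valid for Re ≲ 1e5; used here as the smooth-pipe estimate the problem specifies)
(b) Darcy-Weisbach: ΔP = f·(L/D)·½ρV²/1000 = 0.014737·(99/0.062)·½·1000·3.41²/1000 = 136.8 kPa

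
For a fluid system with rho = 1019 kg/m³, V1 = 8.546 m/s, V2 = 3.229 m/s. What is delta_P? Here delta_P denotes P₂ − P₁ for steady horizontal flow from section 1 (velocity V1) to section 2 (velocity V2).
Formula: \Delta P = \frac{1}{2} \rho (V_1^2 - V_2^2)
delta_P = 0.5·1019·(8.546² − 3.229²)/1000 = 31.9 kPa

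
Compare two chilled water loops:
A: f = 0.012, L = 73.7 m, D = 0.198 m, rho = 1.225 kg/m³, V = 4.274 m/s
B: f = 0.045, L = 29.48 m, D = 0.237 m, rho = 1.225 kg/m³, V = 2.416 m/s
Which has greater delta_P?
delta_P(A) = 0.04998 kPa, delta_P(B) = 0.02001 kPa. Answer: A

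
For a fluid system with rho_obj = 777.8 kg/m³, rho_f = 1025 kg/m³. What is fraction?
Formula: f_{sub} = \frac{\rho_{obj}}{\rho_f}
fraction = 777.8/1025 = 0.7588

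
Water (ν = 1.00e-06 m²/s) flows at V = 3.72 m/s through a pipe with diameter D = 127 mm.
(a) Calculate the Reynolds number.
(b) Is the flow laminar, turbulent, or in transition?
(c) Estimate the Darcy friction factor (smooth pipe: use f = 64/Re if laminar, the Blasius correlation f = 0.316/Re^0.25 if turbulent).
(a) Re = V·D/ν = 3.72·0.127/1.00e-06 = 472440
(b) Flow regime: turbulent (Re > 4000)
(c) Friction factor: f = 0.316/Re^0.25 = 0.316/472440^0.25 = 0.01205 (Blasius is strictly valid for Re ≲ 1e5; used here as the smooth-pipe estimate the problem specifies)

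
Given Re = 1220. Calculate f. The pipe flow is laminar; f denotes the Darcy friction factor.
Formula: f = \frac{64}{Re}
f = 64/1220 = 0.05246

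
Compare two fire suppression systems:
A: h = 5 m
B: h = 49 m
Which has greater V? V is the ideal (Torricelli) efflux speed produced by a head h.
V(A) = 9.905 m/s, V(B) = 31.01 m/s. Answer: B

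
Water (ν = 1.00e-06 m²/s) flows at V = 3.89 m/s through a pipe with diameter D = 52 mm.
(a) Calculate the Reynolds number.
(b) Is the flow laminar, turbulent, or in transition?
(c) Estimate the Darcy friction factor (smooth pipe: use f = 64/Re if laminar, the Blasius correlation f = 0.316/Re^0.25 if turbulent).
(a) Re = V·D/ν = 3.89·0.052/1.00e-06 = 202280
(b) Flow regime: turbulent (Re > 4000)
(c) Friction factor: f = 0.316/Re^0.25 = 0.316/202280^0.25 = 0.0149 (Blasius is strictly valid for Re ≲ 1e5; used here as the smooth-pipe estimate the problem specifies)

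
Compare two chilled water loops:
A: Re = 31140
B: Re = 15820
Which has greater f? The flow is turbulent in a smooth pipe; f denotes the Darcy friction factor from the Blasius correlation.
f(A) = 0.02379, f(B) = 0.02818. Answer: B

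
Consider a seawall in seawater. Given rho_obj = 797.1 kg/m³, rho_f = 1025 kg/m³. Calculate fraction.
Formula: f_{sub} = \frac{\rho_{obj}}{\rho_f}
fraction = 797.1/1025 = 0.7777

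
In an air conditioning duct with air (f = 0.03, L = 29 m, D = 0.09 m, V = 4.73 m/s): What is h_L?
Formula: h_L = f \frac{L}{D} \frac{V^2}{2g}
h_L = 0.03·(29/0.09)·4.73²/(2·9.81) = 11.02 m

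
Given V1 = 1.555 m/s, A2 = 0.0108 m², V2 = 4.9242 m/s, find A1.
Formula: V_2 = \frac{A_1 V_1}{A_2}
Substituting knowns: 4.9242 = A1·1.555/0.0108
Solving for A1: A1 = 4.9242·0.0108/1.555 = 0.0342 m²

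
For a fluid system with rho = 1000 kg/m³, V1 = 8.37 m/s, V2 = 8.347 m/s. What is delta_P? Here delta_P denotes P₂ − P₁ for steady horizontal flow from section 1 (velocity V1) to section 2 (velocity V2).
Formula: \Delta P = \frac{1}{2} \rho (V_1^2 - V_2^2)
delta_P = 0.5·1000·(8.37² − 8.347²)/1000 = 0.1922 kPa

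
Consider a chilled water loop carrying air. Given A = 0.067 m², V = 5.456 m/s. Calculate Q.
Formula: Q = A V
Q = 0.067·5.456·1000 = 365.6 L/s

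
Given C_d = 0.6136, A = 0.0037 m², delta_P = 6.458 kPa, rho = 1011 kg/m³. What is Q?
Formula: Q = C_d A \sqrt{\frac{2 \Delta P}{\rho}}
Q = 0.6136·0.0037·√(2·(6.458·1000)/1011)·1000 = 8.115 L/s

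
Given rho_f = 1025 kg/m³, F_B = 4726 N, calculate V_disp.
Formula: F_B = \rho_f g V_{disp}
Substituting knowns: 4726 = 1025·9.81·V_disp
Solving for V_disp: V_disp = 4726/(1025·9.81) = 0.47 m³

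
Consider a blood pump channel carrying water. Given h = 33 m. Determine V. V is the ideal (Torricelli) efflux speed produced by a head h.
Formula: V = \sqrt{2 g h}
V = √(2·9.81·33) = 25.45 m/s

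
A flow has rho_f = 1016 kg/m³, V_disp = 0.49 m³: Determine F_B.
Formula: F_B = \rho_f g V_{disp}
F_B = 1016·9.81·0.49 = 4884 N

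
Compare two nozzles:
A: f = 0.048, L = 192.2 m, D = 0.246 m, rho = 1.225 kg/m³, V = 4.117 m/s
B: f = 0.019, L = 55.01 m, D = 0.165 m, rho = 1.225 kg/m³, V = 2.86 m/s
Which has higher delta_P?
delta_P(A) = 0.3893 kPa, delta_P(B) = 0.03174 kPa. Answer: A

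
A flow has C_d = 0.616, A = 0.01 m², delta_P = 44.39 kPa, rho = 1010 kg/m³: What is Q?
Formula: Q = C_d A \sqrt{\frac{2 \Delta P}{\rho}}
Q = 0.616·0.01·√(2·(44.39·1000)/1010)·1000 = 57.75 L/s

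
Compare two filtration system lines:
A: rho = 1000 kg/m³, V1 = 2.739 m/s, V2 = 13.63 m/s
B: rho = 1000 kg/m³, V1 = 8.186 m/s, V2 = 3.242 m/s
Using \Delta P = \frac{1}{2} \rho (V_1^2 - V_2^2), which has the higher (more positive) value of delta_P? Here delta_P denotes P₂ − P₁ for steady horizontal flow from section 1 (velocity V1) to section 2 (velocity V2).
delta_P(A) = -89.14 kPa, delta_P(B) = 28.25 kPa. Answer: B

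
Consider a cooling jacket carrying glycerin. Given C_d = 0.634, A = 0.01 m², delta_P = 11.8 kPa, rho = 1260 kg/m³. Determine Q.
Formula: Q = C_d A \sqrt{\frac{2 \Delta P}{\rho}}
Q = 0.634·0.01·√(2·(11.8·1000)/1260)·1000 = 27.44 L/s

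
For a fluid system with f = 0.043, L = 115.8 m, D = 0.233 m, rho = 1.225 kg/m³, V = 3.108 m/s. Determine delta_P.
Formula: \Delta P = f \frac{L}{D} \frac{\rho V^2}{2}
delta_P = 0.043·(115.8/0.233)·0.5·1.225·3.108²/1000 = 0.1264 kPa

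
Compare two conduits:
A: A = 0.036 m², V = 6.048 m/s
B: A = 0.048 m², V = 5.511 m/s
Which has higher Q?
Q(A) = 217.7 L/s, Q(B) = 264.5 L/s. Answer: B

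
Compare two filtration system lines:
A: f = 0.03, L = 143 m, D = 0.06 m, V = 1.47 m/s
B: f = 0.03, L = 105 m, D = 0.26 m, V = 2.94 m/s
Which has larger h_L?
h_L(A) = 7.875 m, h_L(B) = 5.337 m. Answer: A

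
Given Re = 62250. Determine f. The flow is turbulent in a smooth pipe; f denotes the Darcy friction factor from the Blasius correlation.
Formula: f = \frac{0.316}{Re^{0.25}}
f = 0.316/62250^0.25 = 0.02001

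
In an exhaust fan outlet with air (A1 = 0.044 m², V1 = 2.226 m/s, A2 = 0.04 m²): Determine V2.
Formula: V_2 = \frac{A_1 V_1}{A_2}
V2 = 0.044·2.226/0.04 = 2.449 m/s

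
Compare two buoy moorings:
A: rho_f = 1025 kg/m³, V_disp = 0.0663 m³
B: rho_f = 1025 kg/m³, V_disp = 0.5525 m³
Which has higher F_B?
F_B(A) = 666.7 N, F_B(B) = 5556 N. Answer: B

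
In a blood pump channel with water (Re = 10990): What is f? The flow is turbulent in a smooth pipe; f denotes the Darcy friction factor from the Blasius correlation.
Formula: f = \frac{0.316}{Re^{0.25}}
f = 0.316/10990^0.25 = 0.03086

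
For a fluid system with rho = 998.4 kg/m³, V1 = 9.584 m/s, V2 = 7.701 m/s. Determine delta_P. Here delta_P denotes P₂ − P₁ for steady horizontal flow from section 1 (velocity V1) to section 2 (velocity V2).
Formula: \Delta P = \frac{1}{2} \rho (V_1^2 - V_2^2)
delta_P = 0.5·998.4·(9.584² − 7.701²)/1000 = 16.25 kPa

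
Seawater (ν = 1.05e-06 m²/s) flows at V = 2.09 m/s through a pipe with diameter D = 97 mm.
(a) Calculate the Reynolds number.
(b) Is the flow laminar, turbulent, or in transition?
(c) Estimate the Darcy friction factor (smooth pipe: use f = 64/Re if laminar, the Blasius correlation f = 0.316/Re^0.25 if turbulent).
(a) Re = V·D/ν = 2.09·0.097/1.05e-06 = 193080
(b) Flow regime: turbulent (Re > 4000)
(c) Friction factor: f = 0.316/Re^0.25 = 0.316/193080^0.25 = 0.01507 (Blasius is strictly valid for Re ≲ 1e5; used here as the smooth-pipe estimate the problem specifies)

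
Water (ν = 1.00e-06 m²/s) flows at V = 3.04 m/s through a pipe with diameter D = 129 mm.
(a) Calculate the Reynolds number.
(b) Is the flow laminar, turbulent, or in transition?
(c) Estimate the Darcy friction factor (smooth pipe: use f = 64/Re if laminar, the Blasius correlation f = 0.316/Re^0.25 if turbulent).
(a) Re = V·D/ν = 3.04·0.129/1.00e-06 = 392160
(b) Flow regime: turbulent (Re > 4000)
(c) Friction factor: f = 0.316/Re^0.25 = 0.316/392160^0.25 = 0.01263 (Blasius is strictly valid for Re ≲ 1e5; used here as the smooth-pipe estimate the problem specifies)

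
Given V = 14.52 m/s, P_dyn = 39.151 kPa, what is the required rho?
Formula: P_{dyn} = \frac{1}{2} \rho V^2
Substituting knowns: 39.151 = 0.5·rho·14.52²/1000
Solving for rho: rho = 2·(39.151·1000)/14.52² = 371.4 kg/m³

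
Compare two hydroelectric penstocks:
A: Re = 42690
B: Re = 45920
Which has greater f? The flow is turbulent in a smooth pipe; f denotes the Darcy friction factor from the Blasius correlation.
f(A) = 0.02198, f(B) = 0.02159. Answer: A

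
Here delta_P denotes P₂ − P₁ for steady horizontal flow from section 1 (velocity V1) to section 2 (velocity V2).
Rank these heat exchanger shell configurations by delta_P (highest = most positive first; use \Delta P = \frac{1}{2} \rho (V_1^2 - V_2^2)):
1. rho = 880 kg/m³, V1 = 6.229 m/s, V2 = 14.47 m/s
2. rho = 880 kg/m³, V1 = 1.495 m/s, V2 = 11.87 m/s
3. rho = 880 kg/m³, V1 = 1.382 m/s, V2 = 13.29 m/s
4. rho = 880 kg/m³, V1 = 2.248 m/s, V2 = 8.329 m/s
Case 1: delta_P = -75.06 kPa
Case 2: delta_P = -61.01 kPa
Case 3: delta_P = -76.87 kPa
Case 4: delta_P = -28.3 kPa
Ranking (highest first): 4, 2, 1, 3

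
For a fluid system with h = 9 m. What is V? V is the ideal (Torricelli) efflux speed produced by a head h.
Formula: V = \sqrt{2 g h}
V = √(2·9.81·9) = 13.29 m/s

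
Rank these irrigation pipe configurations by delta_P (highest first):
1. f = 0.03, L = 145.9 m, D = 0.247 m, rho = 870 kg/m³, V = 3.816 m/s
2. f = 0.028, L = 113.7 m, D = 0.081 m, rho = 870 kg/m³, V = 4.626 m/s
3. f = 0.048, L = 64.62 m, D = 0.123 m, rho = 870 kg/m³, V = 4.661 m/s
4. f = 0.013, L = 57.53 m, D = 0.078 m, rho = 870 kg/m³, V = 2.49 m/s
Case 1: delta_P = 112.2 kPa
Case 2: delta_P = 365.9 kPa
Case 3: delta_P = 238.3 kPa
Case 4: delta_P = 25.86 kPa
Ranking (highest first): 2, 3, 1, 4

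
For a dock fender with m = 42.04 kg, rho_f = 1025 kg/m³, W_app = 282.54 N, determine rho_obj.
Formula: W_{app} = mg\left(1 - \frac{\rho_f}{\rho_{obj}}\right)
Substituting knowns: 282.54 = 42.04·9.81·(1 − 1025/rho_obj)
Solving for rho_obj: rho_obj = 1025/(1 − 282.54/(42.04·9.81)) = 3255 kg/m³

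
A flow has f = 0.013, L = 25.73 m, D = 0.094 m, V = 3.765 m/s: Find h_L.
Formula: h_L = f \frac{L}{D} \frac{V^2}{2g}
h_L = 0.013·(25.73/0.094)·3.765²/(2·9.81) = 2.571 m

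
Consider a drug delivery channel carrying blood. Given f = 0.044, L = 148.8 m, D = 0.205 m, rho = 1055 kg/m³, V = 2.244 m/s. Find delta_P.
Formula: \Delta P = f \frac{L}{D} \frac{\rho V^2}{2}
delta_P = 0.044·(148.8/0.205)·0.5·1055·2.244²/1000 = 84.83 kPa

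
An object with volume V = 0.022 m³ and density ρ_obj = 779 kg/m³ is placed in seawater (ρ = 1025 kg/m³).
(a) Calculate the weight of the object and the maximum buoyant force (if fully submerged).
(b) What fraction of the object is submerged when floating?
(a) W=rho_obj*g*V=779*9.81*0.022=168.1 N; F_B(max)=rho*g*V=1025*9.81*0.022=221.2 N
(b) Floating fraction=rho_obj/rho=779/1025=0.760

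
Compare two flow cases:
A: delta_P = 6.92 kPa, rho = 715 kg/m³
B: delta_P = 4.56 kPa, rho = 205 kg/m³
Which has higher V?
V(A) = 4.4 m/s, V(B) = 6.67 m/s. Answer: B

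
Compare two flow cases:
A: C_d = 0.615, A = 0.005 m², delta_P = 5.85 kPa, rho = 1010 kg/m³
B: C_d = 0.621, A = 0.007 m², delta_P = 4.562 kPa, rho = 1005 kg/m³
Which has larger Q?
Q(A) = 10.47 L/s, Q(B) = 13.1 L/s. Answer: B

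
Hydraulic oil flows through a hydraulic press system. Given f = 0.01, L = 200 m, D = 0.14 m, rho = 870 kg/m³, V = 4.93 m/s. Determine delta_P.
Formula: \Delta P = f \frac{L}{D} \frac{\rho V^2}{2}
delta_P = 0.01·(200/0.14)·0.5·870·4.93²/1000 = 151 kPa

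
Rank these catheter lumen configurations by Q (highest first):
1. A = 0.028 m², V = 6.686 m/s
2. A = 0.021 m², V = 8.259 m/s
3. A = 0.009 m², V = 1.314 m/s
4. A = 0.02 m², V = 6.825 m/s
Case 1: Q = 187.2 L/s
Case 2: Q = 173.4 L/s
Case 3: Q = 11.83 L/s
Case 4: Q = 136.5 L/s
Ranking (highest first): 1, 2, 4, 3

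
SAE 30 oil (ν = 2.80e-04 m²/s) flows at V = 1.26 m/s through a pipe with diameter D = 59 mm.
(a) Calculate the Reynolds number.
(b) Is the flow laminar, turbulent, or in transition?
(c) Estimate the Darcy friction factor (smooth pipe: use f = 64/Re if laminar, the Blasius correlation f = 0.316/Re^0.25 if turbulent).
(a) Re = V·D/ν = 1.26·0.059/2.80e-04 = 265.5
(b) Flow regime: laminar (Re < 2300)
(c) Friction factor: f = 64/Re = 64/265.5 = 0.2411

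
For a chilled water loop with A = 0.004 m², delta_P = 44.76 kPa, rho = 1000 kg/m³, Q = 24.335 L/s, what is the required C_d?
Formula: Q = C_d A \sqrt{\frac{2 \Delta P}{\rho}}
Substituting knowns: 24.335 = C_d·0.004·√(2·(44.76·1000)/1000)·1000
Solving for C_d: C_d = (24.335/1000)/(0.004·√(2·(44.76·1000)/1000)) = 0.643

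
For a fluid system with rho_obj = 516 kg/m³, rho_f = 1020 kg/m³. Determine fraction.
Formula: f_{sub} = \frac{\rho_{obj}}{\rho_f}
fraction = 516/1020 = 0.5059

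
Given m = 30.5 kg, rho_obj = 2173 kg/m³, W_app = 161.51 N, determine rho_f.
Formula: W_{app} = mg\left(1 - \frac{\rho_f}{\rho_{obj}}\right)
Substituting knowns: 161.51 = 30.5·9.81·(1 − rho_f/2173)
Solving for rho_f: rho_f = 2173·(1 − 161.51/(30.5·9.81)) = 1000 kg/m³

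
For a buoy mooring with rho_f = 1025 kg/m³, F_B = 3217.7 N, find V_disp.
Formula: F_B = \rho_f g V_{disp}
Substituting knowns: 3217.7 = 1025·9.81·V_disp
Solving for V_disp: V_disp = 3217.7/(1025·9.81) = 0.32 m³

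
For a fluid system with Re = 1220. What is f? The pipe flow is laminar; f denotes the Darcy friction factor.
Formula: f = \frac{64}{Re}
f = 64/1220 = 0.05246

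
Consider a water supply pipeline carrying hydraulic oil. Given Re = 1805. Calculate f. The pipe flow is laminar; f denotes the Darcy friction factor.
Formula: f = \frac{64}{Re}
f = 64/1805 = 0.03546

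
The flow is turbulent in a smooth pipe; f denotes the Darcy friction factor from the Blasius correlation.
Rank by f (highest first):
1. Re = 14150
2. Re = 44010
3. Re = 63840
Case 1: f = 0.02897
Case 2: f = 0.02182
Case 3: f = 0.01988
Ranking (highest first): 1, 2, 3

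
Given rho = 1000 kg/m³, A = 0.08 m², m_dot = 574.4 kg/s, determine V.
Formula: \dot{m} = \rho A V
Substituting knowns: 574.4 = 1000·0.08·V
Solving for V: V = 574.4/(1000·0.08) = 7.18 m/s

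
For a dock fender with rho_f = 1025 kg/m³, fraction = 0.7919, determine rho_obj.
Formula: f_{sub} = \frac{\rho_{obj}}{\rho_f}
Substituting knowns: 0.7919 = rho_obj/1025
Solving for rho_obj: rho_obj = 0.7919·1025 = 811.7 kg/m³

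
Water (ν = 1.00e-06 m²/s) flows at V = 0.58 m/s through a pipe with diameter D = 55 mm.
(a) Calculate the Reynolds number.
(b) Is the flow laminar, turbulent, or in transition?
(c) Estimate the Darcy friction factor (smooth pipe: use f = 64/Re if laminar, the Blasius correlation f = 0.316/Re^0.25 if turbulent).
(a) Re = V·D/ν = 0.58·0.055/1.00e-06 = 31900
(b) Flow regime: turbulent (Re > 4000)
(c) Friction factor: f = 0.316/Re^0.25 = 0.316/31900^0.25 = 0.02365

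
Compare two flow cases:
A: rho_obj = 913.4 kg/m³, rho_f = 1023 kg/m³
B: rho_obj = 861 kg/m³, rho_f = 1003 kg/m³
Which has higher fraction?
fraction(A) = 0.8929, fraction(B) = 0.8584. Answer: A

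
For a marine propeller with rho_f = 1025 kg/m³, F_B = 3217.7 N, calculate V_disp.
Formula: F_B = \rho_f g V_{disp}
Substituting knowns: 3217.7 = 1025·9.81·V_disp
Solving for V_disp: V_disp = 3217.7/(1025·9.81) = 0.32 m³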